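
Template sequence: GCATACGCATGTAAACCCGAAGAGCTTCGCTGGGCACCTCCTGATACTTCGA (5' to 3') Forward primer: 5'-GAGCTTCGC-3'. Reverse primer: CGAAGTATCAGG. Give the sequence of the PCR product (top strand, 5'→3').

Scanning the template, GAGCTTCGC occurs at positions 22–30; this primer anneals to the bottom strand there with its 3' end pointing downstream.
Reverse complement of the reverse primer: CCTGATACTTCG. This occurs on the top strand at positions 40–51.
The product is the template from position 22 through 51 (30 bp).

5'-GAGCTTCGCTGGGCACCTCCTGATACTTCG-3'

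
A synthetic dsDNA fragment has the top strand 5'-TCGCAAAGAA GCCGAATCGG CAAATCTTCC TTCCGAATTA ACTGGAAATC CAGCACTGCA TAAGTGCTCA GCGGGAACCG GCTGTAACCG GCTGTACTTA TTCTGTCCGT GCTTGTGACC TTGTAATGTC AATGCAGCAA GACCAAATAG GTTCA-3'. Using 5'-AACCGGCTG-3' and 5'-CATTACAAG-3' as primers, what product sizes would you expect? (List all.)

The forward primer AACCGGCTG matches the top strand at positions 76–84, 86–94.
The reverse primer's reverse complement is CTTGTAATG, matching at positions 120–128.
Each forward site pairs with the reverse site to give a product ending at position 128: sizes 53, 43 bp.

53 bp, 43 bp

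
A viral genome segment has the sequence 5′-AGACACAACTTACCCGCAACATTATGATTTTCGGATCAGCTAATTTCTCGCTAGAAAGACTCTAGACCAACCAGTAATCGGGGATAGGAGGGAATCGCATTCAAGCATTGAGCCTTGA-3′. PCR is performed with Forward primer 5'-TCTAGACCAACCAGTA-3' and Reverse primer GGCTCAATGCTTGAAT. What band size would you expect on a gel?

54 bp

Scanning the template, TCTAGACCAACCAGTA occurs at positions 61–76; this primer anneals to the bottom strand there with its 3' end pointing downstream.
Taking the reverse complement of GGCTCAATGCTTGAAT gives ATTCAAGCATTGAGCC, found at positions 99–114 on the template; the primer anneals here to the top strand with its 3' end pointing upstream.
Amplicon spans positions 61–114: 54 bp.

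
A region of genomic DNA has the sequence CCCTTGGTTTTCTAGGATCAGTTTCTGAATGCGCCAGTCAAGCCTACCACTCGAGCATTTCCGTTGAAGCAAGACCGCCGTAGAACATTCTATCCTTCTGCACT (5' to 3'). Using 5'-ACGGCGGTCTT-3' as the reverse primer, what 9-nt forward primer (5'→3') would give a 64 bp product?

5'-TCAGTTTCT-3'

The reverse primer's reverse complement AAGACCGCCGT matches the template at positions 71–81, so the product ends at position 81.
A 64 bp product then starts at position 81 − 64 + 1 = 18.
The forward primer is identical to the top strand there: TCAGTTTCT.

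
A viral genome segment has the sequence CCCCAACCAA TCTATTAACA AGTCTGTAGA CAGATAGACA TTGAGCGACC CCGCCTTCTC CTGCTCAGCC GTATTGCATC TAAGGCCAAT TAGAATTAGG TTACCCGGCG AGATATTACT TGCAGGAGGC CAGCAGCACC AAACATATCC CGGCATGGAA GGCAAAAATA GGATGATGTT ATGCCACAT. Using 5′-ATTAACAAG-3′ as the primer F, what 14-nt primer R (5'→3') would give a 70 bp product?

The forward primer binds at positions 14–22, so a 70 bp product ends at position 14 + 70 − 1 = 83.
The reverse primer anneals to the top strand over positions 70–83, i.e. to CGTATTGCATCTAA.
Its sequence written 5'→3' is the reverse complement: TTAGATGCAATACG.

5'-TTAGATGCAATACG-3'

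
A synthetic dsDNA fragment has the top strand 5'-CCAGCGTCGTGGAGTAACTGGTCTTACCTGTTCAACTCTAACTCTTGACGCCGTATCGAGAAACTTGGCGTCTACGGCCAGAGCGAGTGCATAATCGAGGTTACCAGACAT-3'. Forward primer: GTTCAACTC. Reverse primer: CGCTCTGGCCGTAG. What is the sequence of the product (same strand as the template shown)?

The forward primer matches the template at positions 30–38.
The reverse primer's reverse complement is CTACGGCCAGAGCG, which matches the template at positions 72–85.
The product is the template from position 30 through 85 (56 bp).

5'-GTTCAACTCTAACTCTTGACGCCGTATCGAGAAACTTGGCGTCTACGGCCAGAGCG-3'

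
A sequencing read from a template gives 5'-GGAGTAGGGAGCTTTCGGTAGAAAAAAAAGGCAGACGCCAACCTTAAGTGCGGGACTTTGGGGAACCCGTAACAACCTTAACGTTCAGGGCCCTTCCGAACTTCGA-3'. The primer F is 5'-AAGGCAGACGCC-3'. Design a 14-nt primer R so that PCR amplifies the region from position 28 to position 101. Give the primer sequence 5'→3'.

The product's 3' end on the top strand is position 101.
The reverse primer anneals to the top strand over positions 88–101, i.e. to GGGCCCTTCCGAAC.
Its sequence written 5'→3' is the reverse complement: GTTCGGAAGGGCCC.

5'-GTTCGGAAGGGCCC-3'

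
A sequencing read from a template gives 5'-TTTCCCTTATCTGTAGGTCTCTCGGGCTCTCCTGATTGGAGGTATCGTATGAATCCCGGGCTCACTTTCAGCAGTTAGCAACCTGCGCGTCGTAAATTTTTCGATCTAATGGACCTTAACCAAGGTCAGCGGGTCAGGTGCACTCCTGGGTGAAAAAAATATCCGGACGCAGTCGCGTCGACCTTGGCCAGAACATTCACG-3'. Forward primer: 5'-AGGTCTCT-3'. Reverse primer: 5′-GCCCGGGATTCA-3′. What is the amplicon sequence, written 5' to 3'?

Forward primer AGGTCTCT is found on the top strand at positions 15–22.
Taking the reverse complement of GCCCGGGATTCA gives TGAATCCCGGGC, found at positions 50–61 on the template; the primer anneals here to the top strand with its 3' end pointing upstream.
The product is the template from position 15 through 61 (47 bp).

5'-AGGTCTCTCGGGCTCTCCTGATTGGAGGTATCGTATGAATCCCGGGC-3'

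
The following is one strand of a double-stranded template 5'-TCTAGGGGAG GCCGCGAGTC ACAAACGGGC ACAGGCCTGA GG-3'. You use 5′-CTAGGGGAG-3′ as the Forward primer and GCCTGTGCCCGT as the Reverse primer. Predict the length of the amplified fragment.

35 bp

Scanning the template, CTAGGGGAG occurs at positions 2–10; this primer anneals to the bottom strand there with its 3' end pointing downstream.
The reverse primer's reverse complement is ACGGGCACAGGC, which matches the template at positions 25–36.
The product runs from position 2 to position 36, so its length is 36 − 2 + 1 = 35 bp.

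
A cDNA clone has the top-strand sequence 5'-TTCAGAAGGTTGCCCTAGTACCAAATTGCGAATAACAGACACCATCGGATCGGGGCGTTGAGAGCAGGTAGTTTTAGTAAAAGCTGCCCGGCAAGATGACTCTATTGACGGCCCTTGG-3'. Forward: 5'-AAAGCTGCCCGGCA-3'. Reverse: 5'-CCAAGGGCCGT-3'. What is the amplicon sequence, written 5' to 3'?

The forward primer matches the template at positions 80–93.
Reverse complement of the reverse primer: ACGGCCCTTGG. This occurs on the top strand at positions 108–118.
The product is the template from position 80 through 118 (39 bp).

5'-AAAGCTGCCCGGCAAGATGACTCTATTGACGGCCCTTGG-3'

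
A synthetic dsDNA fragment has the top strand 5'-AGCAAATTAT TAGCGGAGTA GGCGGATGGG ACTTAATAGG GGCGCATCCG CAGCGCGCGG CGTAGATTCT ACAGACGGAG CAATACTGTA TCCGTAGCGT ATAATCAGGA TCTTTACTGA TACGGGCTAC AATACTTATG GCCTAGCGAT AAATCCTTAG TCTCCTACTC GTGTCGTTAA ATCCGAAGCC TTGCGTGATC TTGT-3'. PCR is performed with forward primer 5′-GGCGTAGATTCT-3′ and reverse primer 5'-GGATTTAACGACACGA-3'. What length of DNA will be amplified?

The forward primer matches the template at positions 59–70.
Taking the reverse complement of GGATTTAACGACACGA gives TCGTGTCGTTAAATCC, found at positions 169–184 on the template; the primer anneals here to the top strand with its 3' end pointing upstream.
The product runs from position 59 to position 184, so its length is 184 − 59 + 1 = 126 bp.

126 bp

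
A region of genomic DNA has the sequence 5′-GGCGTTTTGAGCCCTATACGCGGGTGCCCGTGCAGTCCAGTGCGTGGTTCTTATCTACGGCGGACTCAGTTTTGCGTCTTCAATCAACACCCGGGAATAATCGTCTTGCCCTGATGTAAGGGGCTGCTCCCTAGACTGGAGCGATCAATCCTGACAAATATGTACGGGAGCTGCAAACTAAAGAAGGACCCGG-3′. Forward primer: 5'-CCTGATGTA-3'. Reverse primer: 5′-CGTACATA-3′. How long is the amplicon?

57 bp

Forward primer CCTGATGTA is found on the top strand at positions 110–118.
Taking the reverse complement of CGTACATA gives TATGTACG, found at positions 159–166 on the template; the primer anneals here to the top strand with its 3' end pointing upstream.
The product runs from position 110 to position 166, so its length is 166 − 110 + 1 = 57 bp.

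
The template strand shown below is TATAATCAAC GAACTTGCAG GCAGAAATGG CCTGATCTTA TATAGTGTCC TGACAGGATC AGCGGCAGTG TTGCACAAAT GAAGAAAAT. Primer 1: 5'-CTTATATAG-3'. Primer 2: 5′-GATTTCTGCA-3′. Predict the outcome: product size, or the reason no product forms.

Primer 2 (GATTTCTGCA) does not match the top strand, and its reverse complement TGCAGAAATC does not match either.
With no annealing site for primer 2, no amplification occurs.

No product — primer 2 has no binding site in the template.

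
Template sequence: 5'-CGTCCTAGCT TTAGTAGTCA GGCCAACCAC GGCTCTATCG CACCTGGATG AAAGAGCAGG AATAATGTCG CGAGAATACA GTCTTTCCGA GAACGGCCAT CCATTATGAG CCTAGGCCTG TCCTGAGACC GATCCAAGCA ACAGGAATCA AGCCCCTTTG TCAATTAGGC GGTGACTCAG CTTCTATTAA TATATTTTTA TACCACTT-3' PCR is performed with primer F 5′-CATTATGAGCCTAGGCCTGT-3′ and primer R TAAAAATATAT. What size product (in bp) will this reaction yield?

99 bp

Forward primer CATTATGAGCCTAGGCCTGT is found on the top strand at positions 102–121.
Reverse complement of the reverse primer: ATATATTTTTA. This occurs on the top strand at positions 190–200.
The product runs from position 102 to position 200, so its length is 200 − 102 + 1 = 99 bp.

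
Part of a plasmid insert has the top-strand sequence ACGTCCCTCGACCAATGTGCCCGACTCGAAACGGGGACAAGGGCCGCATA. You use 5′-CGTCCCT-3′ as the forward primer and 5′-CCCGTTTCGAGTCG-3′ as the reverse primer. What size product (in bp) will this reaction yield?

Scanning the template, CGTCCCT occurs at positions 2–8; this primer anneals to the bottom strand there with its 3' end pointing downstream.
Reverse complement of the reverse primer: CGACTCGAAACGGG. This occurs on the top strand at positions 22–35.
Product length = (reverse-primer end) − (forward-primer start) + 1 = 35 − 2 + 1 = 34 bp.

34 bp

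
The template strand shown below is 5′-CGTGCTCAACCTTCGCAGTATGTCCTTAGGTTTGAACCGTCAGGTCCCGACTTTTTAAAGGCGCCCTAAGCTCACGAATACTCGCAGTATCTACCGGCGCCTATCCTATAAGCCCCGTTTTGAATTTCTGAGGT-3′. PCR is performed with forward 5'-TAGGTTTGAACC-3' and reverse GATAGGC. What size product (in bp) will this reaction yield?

Forward primer TAGGTTTGAACC is found on the top strand at positions 27–38.
The reverse primer's reverse complement is GCCTATC, which matches the template at positions 99–105.
Product length = (reverse-primer end) − (forward-primer start) + 1 = 105 − 27 + 1 = 79 bp.

79 bp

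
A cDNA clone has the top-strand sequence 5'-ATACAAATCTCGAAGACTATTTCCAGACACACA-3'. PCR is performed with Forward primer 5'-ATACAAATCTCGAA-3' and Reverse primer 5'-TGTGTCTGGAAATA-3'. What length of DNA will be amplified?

The forward primer matches the template at positions 1–14.
The reverse primer's reverse complement is TATTTCCAGACACA, which matches the template at positions 18–31.
Product length = (reverse-primer end) − (forward-primer start) + 1 = 31 − 1 + 1 = 31 bp.

31 bp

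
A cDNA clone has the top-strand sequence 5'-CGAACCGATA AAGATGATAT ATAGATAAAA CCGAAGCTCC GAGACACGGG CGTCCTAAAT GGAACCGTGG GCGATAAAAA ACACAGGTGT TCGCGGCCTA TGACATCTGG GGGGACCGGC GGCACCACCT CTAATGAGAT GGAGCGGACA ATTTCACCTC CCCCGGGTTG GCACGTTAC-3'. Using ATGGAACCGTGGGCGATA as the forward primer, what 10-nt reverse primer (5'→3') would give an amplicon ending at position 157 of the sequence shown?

5'-GTGAAATTGT-3'

The forward primer binds at positions 59–76; the product's 3' end on the top strand is position 157.
The reverse primer anneals to the top strand over positions 148–157, i.e. to ACAATTTCAC.
Its sequence written 5'→3' is the reverse complement: GTGAAATTGT.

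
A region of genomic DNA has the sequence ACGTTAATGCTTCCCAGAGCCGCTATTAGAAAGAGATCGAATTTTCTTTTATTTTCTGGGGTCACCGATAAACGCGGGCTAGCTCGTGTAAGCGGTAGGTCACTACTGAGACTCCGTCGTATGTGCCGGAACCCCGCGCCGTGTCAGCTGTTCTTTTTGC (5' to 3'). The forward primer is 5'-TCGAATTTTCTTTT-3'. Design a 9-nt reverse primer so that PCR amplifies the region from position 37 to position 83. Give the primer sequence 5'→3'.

5'-GCTAGCCCG-3'

The product's 3' end on the top strand is position 83.
The reverse primer anneals to the top strand over positions 75–83, i.e. to CGGGCTAGC.
Its sequence written 5'→3' is the reverse complement: GCTAGCCCG.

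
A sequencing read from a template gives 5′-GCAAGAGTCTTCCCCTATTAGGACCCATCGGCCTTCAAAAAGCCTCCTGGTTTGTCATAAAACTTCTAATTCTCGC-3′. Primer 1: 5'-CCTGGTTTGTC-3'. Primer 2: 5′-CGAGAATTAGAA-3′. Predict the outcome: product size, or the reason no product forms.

Primer 1 (CCTGGTTTGTC) matches the top strand at positions 46–56; it acts as a forward primer.
Primer 2's reverse complement is TTCTAATTCTCG, matching the top strand at positions 64–75; it acts as a reverse primer.
The 3' ends face each other across positions 46–75, giving a 30 bp product.

Yes — a 30 bp product.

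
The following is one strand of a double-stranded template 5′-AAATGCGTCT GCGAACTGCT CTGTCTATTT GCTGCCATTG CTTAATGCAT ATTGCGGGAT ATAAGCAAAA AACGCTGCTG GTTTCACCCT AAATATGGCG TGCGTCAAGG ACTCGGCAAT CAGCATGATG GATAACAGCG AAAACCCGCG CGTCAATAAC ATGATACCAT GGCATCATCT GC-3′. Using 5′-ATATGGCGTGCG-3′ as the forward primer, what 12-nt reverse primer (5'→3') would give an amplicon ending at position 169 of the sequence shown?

5'-TGGTATCATGTT-3'

The forward primer binds at positions 93–104; the product's 3' end on the top strand is position 169.
The reverse primer anneals to the top strand over positions 158–169, i.e. to AACATGATACCA.
Its sequence written 5'→3' is the reverse complement: TGGTATCATGTT.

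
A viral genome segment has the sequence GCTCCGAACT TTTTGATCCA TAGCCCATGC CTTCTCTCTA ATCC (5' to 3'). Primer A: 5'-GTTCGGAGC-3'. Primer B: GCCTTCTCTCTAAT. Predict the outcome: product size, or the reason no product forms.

Primer A (GTTCGGAGC) has reverse complement GCTCCGAAC, which matches the top strand at positions 1–9; primer A anneals to the top strand there with its 3' end pointing upstream toward position 1.
Primer B (GCCTTCTCTCTAAT) matches the top strand directly at positions 29–42; it anneals to the bottom strand with its 3' end pointing downstream toward position 42.
The 3' ends diverge (primer A extends toward position 1, primer B toward position 44), so the primers never converge on a shared product.

No product — the primers' 3' ends point away from each other.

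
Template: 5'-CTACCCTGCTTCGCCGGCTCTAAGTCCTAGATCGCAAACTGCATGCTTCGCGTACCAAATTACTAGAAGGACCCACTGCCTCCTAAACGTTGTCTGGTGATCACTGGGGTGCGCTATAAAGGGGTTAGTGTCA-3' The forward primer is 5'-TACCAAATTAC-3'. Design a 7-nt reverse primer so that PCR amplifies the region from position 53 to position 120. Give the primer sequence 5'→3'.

The product's 3' end on the top strand is position 120.
The reverse primer anneals to the top strand over positions 114–120, i.e. to CTATAAA.
Its sequence written 5'→3' is the reverse complement: TTTATAG.

5'-TTTATAG-3'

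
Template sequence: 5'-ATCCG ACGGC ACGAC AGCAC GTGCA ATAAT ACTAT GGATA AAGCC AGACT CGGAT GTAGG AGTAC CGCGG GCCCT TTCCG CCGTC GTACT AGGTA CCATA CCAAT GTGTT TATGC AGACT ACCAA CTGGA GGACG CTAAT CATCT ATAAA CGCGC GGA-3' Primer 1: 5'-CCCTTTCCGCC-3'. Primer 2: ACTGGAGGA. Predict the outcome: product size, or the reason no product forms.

No product — both primers anneal to the same strand and extend in the same direction.

Primer 1 (CCCTTTCCGCC) matches the top strand at positions 72–82 (3' end points downstream).
Primer 2 (ACTGGAGGA) also matches the top strand directly, at positions 125–133 — its reverse complement TCCTCCAGT is not present.
Both primers anneal to the bottom strand with 3' ends pointing the same way, so neither can prime synthesis back toward the other.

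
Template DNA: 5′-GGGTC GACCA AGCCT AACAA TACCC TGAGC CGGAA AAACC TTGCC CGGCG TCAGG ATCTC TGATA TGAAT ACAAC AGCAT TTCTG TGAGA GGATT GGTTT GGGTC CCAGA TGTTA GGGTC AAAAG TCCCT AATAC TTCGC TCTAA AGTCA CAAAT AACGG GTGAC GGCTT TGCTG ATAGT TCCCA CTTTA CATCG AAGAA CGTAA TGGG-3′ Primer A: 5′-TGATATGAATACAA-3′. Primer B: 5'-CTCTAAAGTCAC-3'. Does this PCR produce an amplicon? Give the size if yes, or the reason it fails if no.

No product — both primers anneal to the same strand and extend in the same direction.

Primer A (TGATATGAATACAA) matches the top strand at positions 61–74 (3' end points downstream).
Primer B (CTCTAAAGTCAC) also matches the top strand directly, at positions 140–151 — its reverse complement GTGACTTTAGAG is not present.
Both primers anneal to the bottom strand with 3' ends pointing the same way, so neither can prime synthesis back toward the other.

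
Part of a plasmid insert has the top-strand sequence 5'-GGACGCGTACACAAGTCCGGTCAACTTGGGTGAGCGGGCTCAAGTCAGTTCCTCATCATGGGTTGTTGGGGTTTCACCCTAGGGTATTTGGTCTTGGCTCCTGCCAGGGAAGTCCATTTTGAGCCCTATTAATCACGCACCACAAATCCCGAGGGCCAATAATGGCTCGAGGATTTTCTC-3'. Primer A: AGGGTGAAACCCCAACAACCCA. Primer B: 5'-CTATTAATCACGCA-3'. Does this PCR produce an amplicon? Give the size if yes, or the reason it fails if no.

Primer A (AGGGTGAAACCCCAACAACCCA) has reverse complement TGGGTTGTTGGGGTTTCACCCT, which matches the top strand at positions 59–80; primer A anneals to the top strand there with its 3' end pointing upstream toward position 59.
Primer B (CTATTAATCACGCA) matches the top strand directly at positions 126–139; it anneals to the bottom strand with its 3' end pointing downstream toward position 139.
The 3' ends diverge (primer A extends toward position 1, primer B toward position 180), so the primers never converge on a shared product.

No product — the primers' 3' ends point away from each other.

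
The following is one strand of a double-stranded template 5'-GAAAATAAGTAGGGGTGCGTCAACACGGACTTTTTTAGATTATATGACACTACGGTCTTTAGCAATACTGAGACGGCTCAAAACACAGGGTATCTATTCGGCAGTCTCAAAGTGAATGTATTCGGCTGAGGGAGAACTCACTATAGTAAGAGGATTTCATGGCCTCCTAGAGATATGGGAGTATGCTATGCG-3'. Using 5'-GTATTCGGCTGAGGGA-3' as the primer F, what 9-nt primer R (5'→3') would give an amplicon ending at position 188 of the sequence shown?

The forward primer binds at positions 118–133; the product's 3' end on the top strand is position 188.
The reverse primer anneals to the top strand over positions 180–188, i.e. to AGTATGCTA.
Its sequence written 5'→3' is the reverse complement: TAGCATACT.

5'-TAGCATACT-3'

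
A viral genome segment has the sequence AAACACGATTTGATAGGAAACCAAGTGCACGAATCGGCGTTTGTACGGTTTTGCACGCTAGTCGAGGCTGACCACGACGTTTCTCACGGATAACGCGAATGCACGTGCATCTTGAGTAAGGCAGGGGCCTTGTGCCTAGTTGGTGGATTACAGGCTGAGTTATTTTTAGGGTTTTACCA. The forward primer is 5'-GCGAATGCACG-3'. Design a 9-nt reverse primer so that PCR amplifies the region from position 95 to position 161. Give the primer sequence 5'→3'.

The product's 3' end on the top strand is position 161.
The reverse primer anneals to the top strand over positions 153–161, i.e. to GGCTGAGTT.
Its sequence written 5'→3' is the reverse complement: AACTCAGCC.

5'-AACTCAGCC-3'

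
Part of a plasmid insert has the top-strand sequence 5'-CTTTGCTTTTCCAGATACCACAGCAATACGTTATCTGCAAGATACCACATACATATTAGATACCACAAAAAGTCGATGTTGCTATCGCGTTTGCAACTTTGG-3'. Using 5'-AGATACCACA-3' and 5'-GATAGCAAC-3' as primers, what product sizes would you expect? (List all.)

74 bp, 47 bp, 29 bp

The forward primer AGATACCACA matches the top strand at positions 13–22, 40–49, 58–67.
The reverse primer's reverse complement is GTTGCTATC, matching at positions 78–86.
Each forward site pairs with the reverse site to give a product ending at position 86: sizes 74, 47, 29 bp.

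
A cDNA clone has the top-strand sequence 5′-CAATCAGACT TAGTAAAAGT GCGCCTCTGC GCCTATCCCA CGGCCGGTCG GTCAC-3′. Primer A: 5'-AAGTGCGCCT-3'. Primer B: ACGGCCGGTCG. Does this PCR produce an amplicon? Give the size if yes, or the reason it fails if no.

Primer A (AAGTGCGCCT) matches the top strand at positions 17–26 (3' end points downstream).
Primer B (ACGGCCGGTCG) also matches the top strand directly, at positions 40–50 — its reverse complement CGACCGGCCGT is not present.
Both primers anneal to the bottom strand with 3' ends pointing the same way, so neither can prime synthesis back toward the other.

No product — both primers anneal to the same strand and extend in the same direction.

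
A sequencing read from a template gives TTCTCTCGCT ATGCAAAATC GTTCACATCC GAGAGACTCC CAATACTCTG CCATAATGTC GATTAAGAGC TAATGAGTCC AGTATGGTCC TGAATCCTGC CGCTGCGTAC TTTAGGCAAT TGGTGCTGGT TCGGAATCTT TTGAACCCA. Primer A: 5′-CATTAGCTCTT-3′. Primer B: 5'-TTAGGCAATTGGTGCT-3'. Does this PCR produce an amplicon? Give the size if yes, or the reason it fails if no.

No product — the primers' 3' ends point away from each other.

Primer A (CATTAGCTCTT) has reverse complement AAGAGCTAATG, which matches the top strand at positions 65–75; primer A anneals to the top strand there with its 3' end pointing upstream toward position 65.
Primer B (TTAGGCAATTGGTGCT) matches the top strand directly at positions 112–127; it anneals to the bottom strand with its 3' end pointing downstream toward position 127.
The 3' ends diverge (primer A extends toward position 1, primer B toward position 149), so the primers never converge on a shared product.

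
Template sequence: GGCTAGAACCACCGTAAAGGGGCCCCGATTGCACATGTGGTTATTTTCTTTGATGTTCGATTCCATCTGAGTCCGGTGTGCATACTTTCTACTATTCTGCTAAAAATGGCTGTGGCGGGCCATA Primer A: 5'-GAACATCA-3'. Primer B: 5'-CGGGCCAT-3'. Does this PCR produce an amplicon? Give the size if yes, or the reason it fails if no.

No product — the primers' 3' ends point away from each other.

Primer A (GAACATCA) has reverse complement TGATGTTC, which matches the top strand at positions 51–58; primer A anneals to the top strand there with its 3' end pointing upstream toward position 51.
Primer B (CGGGCCAT) matches the top strand directly at positions 116–123; it anneals to the bottom strand with its 3' end pointing downstream toward position 123.
The 3' ends diverge (primer A extends toward position 1, primer B toward position 124), so the primers never converge on a shared product.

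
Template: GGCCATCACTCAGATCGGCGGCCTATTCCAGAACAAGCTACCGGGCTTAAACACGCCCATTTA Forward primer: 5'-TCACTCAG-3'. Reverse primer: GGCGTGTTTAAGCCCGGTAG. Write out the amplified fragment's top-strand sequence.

5'-TCACTCAGATCGGCGGCCTATTCCAGAACAAGCTACCGGGCTTAAACACGCC-3'

Forward primer TCACTCAG is found on the top strand at positions 6–13.
Taking the reverse complement of GGCGTGTTTAAGCCCGGTAG gives CTACCGGGCTTAAACACGCC, found at positions 38–57 on the template; the primer anneals here to the top strand with its 3' end pointing upstream.
The product is the template from position 6 through 57 (52 bp).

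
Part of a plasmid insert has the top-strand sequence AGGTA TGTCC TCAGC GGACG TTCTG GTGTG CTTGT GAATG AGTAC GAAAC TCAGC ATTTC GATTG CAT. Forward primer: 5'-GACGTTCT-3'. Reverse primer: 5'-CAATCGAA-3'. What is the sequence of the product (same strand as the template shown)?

Forward primer GACGTTCT is found on the top strand at positions 17–24.
The reverse primer's reverse complement is TTCGATTG, which matches the template at positions 58–65.
The product is the template from position 17 through 65 (49 bp).

5'-GACGTTCTGGTGTGCTTGTGAATGAGTACGAAACTCAGCATTTCGATTG-3'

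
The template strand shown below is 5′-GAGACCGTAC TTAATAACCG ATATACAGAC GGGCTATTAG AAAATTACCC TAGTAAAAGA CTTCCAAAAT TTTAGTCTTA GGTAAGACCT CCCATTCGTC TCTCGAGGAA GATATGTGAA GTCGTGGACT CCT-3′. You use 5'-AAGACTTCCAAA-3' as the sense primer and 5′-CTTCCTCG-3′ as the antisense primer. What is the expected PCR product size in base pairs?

55 bp

Forward primer AAGACTTCCAAA is found on the top strand at positions 57–68.
Reverse complement of the reverse primer: CGAGGAAG. This occurs on the top strand at positions 104–111.
Amplicon spans positions 57–111: 55 bp.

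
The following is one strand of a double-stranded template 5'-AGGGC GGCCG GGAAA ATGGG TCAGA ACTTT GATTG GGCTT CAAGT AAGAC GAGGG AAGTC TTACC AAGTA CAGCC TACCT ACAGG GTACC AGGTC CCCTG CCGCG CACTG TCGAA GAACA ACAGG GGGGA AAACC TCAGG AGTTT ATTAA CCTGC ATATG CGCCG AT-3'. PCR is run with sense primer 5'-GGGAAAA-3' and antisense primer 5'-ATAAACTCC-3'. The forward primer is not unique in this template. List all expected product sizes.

The forward primer GGGAAAA matches the top strand at positions 10–16, 127–133.
The reverse primer's reverse complement is GGAGTTTAT, matching at positions 139–147.
Each forward site pairs with the reverse site to give a product ending at position 147: sizes 138, 21 bp.

138 bp, 21 bp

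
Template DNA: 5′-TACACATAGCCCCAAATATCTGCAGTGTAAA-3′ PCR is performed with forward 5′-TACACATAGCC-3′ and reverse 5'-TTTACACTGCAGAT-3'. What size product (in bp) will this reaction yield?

31 bp

Scanning the template, TACACATAGCC occurs at positions 1–11; this primer anneals to the bottom strand there with its 3' end pointing downstream.
Taking the reverse complement of TTTACACTGCAGAT gives ATCTGCAGTGTAAA, found at positions 18–31 on the template; the primer anneals here to the top strand with its 3' end pointing upstream.
Amplicon spans positions 1–31: 31 bp.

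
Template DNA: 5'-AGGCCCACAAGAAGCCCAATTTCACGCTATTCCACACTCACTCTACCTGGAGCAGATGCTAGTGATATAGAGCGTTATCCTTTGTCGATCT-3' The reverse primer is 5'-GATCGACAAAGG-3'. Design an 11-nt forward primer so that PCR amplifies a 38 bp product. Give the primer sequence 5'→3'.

The reverse primer's reverse complement CCTTTGTCGATC matches the template at positions 79–90, so the product ends at position 90.
A 38 bp product then starts at position 90 − 38 + 1 = 53.
The forward primer is identical to the top strand there: CAGATGCTAGT.

5'-CAGATGCTAGT-3'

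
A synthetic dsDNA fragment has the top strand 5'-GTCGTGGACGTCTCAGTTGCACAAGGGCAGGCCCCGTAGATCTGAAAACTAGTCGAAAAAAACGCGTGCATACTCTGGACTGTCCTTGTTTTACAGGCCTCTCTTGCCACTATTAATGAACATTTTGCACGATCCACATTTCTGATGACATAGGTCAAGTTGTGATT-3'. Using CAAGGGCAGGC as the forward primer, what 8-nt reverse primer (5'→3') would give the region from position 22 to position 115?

The product's 3' end on the top strand is position 115.
The reverse primer anneals to the top strand over positions 108–115, i.e. to CACTATTA.
Its sequence written 5'→3' is the reverse complement: TAATAGTG.

5'-TAATAGTG-3'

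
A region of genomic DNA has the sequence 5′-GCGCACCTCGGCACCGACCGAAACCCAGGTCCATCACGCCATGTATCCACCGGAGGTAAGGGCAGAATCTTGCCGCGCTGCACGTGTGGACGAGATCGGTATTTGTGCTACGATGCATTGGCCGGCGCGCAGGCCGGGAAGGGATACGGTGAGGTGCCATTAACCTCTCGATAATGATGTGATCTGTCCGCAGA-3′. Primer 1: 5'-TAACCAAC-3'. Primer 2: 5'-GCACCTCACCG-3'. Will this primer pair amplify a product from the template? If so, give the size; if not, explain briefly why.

No product — primer 1 has no binding site in the template.

Primer 1 (TAACCAAC) does not match the top strand, and its reverse complement GTTGGTTA does not match either.
With no annealing site for primer 1, no amplification occurs.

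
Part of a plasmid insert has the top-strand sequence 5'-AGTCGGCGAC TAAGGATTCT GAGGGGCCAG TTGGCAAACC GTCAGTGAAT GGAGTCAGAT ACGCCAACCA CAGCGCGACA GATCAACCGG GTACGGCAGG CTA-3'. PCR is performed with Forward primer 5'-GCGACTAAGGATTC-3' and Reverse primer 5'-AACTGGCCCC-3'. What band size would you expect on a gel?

Scanning the template, GCGACTAAGGATTC occurs at positions 6–19; this primer anneals to the bottom strand there with its 3' end pointing downstream.
Taking the reverse complement of AACTGGCCCC gives GGGGCCAGTT, found at positions 23–32 on the template; the primer anneals here to the top strand with its 3' end pointing upstream.
Amplicon spans positions 6–32: 27 bp.

27 bp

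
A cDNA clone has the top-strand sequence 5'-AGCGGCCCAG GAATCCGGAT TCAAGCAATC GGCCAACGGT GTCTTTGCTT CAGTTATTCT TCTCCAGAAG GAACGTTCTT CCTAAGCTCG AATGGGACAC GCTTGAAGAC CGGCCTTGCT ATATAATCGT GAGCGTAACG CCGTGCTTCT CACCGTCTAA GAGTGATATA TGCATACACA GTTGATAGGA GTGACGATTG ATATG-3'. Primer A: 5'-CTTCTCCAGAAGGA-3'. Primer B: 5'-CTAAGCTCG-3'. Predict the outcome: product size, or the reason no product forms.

Primer A (CTTCTCCAGAAGGA) matches the top strand at positions 59–72 (3' end points downstream).
Primer B (CTAAGCTCG) also matches the top strand directly, at positions 82–90 — its reverse complement CGAGCTTAG is not present.
Both primers anneal to the bottom strand with 3' ends pointing the same way, so neither can prime synthesis back toward the other.

No product — both primers anneal to the same strand and extend in the same direction.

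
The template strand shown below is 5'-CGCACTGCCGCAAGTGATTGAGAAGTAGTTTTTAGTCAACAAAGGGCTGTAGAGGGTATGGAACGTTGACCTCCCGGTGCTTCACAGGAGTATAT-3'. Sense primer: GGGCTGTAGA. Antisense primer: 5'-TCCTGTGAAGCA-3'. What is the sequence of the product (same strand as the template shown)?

Scanning the template, GGGCTGTAGA occurs at positions 44–53; this primer anneals to the bottom strand there with its 3' end pointing downstream.
The reverse primer's reverse complement is TGCTTCACAGGA, which matches the template at positions 78–89.
The product is the template from position 44 through 89 (46 bp).

5'-GGGCTGTAGAGGGTATGGAACGTTGACCTCCCGGTGCTTCACAGGA-3'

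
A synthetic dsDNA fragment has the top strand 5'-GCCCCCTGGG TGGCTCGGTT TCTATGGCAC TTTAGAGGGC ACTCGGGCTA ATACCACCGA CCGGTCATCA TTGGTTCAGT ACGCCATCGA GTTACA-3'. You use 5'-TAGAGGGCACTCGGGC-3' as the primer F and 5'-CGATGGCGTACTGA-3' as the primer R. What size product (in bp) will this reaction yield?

57 bp

Scanning the template, TAGAGGGCACTCGGGC occurs at positions 33–48; this primer anneals to the bottom strand there with its 3' end pointing downstream.
The reverse primer's reverse complement is TCAGTACGCCATCG, which matches the template at positions 76–89.
Product length = (reverse-primer end) − (forward-primer start) + 1 = 89 − 33 + 1 = 57 bp.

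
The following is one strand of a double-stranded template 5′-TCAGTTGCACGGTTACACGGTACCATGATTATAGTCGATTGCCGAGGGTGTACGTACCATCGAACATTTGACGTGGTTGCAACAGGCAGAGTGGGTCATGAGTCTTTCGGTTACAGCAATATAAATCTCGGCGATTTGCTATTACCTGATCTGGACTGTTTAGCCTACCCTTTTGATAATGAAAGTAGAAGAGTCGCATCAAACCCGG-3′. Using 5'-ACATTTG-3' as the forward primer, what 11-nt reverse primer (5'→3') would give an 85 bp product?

5'-CAGGTAATAGC-3'

The forward primer binds at positions 64–70, so an 85 bp product ends at position 64 + 85 − 1 = 148.
The reverse primer anneals to the top strand over positions 138–148, i.e. to GCTATTACCTG.
Its sequence written 5'→3' is the reverse complement: CAGGTAATAGC.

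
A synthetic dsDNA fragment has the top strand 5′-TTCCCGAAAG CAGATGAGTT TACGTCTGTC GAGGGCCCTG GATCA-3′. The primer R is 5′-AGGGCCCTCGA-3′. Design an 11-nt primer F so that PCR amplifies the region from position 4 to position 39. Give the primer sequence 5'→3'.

The reverse primer's reverse complement TCGAGGGCCCT matches the template at positions 29–39; the product starts at position 4.
The forward primer is identical to the top strand over positions 4–14: CCGAAAGCAGA.

5'-CCGAAAGCAGA-3'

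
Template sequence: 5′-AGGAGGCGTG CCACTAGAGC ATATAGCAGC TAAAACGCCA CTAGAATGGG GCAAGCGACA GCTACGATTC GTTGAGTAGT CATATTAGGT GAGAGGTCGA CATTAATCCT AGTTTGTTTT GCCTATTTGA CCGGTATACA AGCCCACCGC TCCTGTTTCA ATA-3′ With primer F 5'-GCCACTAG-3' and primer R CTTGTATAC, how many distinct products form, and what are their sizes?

Two products: 133 bp, 106 bp

The forward primer GCCACTAG matches the top strand at positions 10–17, 37–44.
The reverse primer's reverse complement is GTATACAAG, matching at positions 134–142.
Each forward site pairs with the reverse site to give a product ending at position 142: sizes 133, 106 bp.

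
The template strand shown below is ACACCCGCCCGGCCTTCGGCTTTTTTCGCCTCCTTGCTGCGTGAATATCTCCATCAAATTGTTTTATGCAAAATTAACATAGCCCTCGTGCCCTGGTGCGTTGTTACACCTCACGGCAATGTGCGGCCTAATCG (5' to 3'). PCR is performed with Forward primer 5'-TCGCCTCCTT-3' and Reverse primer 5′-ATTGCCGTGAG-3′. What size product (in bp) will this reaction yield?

Forward primer TCGCCTCCTT is found on the top strand at positions 26–35.
Taking the reverse complement of ATTGCCGTGAG gives CTCACGGCAAT, found at positions 110–120 on the template; the primer anneals here to the top strand with its 3' end pointing upstream.
Product length = (reverse-primer end) − (forward-primer start) + 1 = 120 − 26 + 1 = 95 bp.

95 bp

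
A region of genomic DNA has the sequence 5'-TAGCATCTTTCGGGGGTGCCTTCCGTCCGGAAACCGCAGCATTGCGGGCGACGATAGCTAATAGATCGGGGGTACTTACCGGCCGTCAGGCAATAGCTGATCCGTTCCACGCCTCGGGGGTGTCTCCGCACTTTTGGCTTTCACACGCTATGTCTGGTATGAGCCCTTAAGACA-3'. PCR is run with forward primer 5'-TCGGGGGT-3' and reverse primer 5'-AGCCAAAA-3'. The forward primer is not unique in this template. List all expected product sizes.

The forward primer TCGGGGGT matches the top strand at positions 10–17, 66–73, 114–121.
The reverse primer's reverse complement is TTTTGGCT, matching at positions 132–139.
Each forward site pairs with the reverse site to give a product ending at position 139: sizes 130, 74, 26 bp.

130 bp, 74 bp, 26 bp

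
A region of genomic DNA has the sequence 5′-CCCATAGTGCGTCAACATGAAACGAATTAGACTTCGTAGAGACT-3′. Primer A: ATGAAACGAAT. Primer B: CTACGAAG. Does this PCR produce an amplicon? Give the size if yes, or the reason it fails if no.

Yes — a 23 bp product.

Primer A (ATGAAACGAAT) matches the top strand at positions 17–27; it acts as a forward primer.
Primer B's reverse complement is CTTCGTAG, matching the top strand at positions 32–39; it acts as a reverse primer.
The 3' ends face each other across positions 17–39, giving a 23 bp product.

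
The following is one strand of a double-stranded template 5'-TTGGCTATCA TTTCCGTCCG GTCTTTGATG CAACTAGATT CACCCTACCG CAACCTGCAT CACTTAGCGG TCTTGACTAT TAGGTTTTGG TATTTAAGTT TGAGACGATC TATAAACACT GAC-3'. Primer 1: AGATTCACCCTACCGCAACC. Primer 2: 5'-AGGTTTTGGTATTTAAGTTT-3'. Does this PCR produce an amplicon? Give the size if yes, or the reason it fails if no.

Primer 1 (AGATTCACCCTACCGCAACC) matches the top strand at positions 36–55 (3' end points downstream).
Primer 2 (AGGTTTTGGTATTTAAGTTT) also matches the top strand directly, at positions 82–101 — its reverse complement AAACTTAAATACCAAAACCT is not present.
Both primers anneal to the bottom strand with 3' ends pointing the same way, so neither can prime synthesis back toward the other.

No product — both primers anneal to the same strand and extend in the same direction.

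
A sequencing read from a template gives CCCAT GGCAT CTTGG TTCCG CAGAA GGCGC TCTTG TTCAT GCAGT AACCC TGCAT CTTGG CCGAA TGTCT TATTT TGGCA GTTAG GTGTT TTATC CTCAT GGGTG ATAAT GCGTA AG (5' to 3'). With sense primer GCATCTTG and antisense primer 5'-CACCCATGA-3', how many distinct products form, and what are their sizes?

The forward primer GCATCTTG matches the top strand at positions 7–14, 52–59.
The reverse primer's reverse complement is TCATGGGTG, matching at positions 97–105.
Each forward site pairs with the reverse site to give a product ending at position 105: sizes 99, 54 bp.

Two products: 99 bp, 54 bp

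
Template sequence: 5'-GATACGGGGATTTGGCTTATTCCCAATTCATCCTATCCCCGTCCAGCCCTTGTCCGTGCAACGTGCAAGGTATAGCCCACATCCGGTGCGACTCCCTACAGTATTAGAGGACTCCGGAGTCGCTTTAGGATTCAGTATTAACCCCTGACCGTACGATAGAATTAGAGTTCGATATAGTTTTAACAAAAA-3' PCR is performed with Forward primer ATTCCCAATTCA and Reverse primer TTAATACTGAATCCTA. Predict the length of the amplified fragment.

The forward primer matches the template at positions 19–30.
Taking the reverse complement of TTAATACTGAATCCTA gives TAGGATTCAGTATTAA, found at positions 126–141 on the template; the primer anneals here to the top strand with its 3' end pointing upstream.
Amplicon spans positions 19–141: 123 bp.

123 bp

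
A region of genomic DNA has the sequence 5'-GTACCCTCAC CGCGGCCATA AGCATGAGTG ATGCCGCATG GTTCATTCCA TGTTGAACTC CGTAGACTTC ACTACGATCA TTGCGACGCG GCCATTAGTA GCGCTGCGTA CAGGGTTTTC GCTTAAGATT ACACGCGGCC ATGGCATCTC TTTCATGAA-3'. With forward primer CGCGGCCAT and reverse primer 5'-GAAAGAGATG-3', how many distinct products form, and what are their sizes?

The forward primer CGCGGCCAT matches the top strand at positions 11–19, 87–95, 134–142.
The reverse primer's reverse complement is CATCTCTTTC, matching at positions 145–154.
Each forward site pairs with the reverse site to give a product ending at position 154: sizes 144, 68, 21 bp.

Three products: 144 bp, 68 bp, 21 bp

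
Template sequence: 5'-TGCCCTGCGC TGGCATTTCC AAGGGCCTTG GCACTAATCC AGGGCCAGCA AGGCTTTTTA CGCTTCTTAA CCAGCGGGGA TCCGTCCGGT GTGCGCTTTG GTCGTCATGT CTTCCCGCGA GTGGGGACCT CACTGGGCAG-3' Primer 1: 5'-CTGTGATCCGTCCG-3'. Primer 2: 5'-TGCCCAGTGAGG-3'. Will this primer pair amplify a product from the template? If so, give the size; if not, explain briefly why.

No product — primer 1 has no binding site in the template.

Primer 1 (CTGTGATCCGTCCG) does not match the top strand, and its reverse complement CGGACGGATCACAG does not match either.
With no annealing site for primer 1, no amplification occurs.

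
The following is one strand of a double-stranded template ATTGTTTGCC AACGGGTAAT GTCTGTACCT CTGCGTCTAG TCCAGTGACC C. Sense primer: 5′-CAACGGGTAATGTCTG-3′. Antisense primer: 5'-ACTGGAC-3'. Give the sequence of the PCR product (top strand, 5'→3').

Forward primer CAACGGGTAATGTCTG is found on the top strand at positions 10–25.
Reverse complement of the reverse primer: GTCCAGT. This occurs on the top strand at positions 40–46.
The product is the template from position 10 through 46 (37 bp).

5'-CAACGGGTAATGTCTGTACCTCTGCGTCTAGTCCAGT-3'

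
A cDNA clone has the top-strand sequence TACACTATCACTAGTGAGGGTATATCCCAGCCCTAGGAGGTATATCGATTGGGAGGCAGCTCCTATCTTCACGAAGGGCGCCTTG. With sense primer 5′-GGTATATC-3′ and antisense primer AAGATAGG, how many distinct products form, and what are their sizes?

The forward primer GGTATATC matches the top strand at positions 19–26, 39–46.
The reverse primer's reverse complement is CCTATCTT, matching at positions 62–69.
Each forward site pairs with the reverse site to give a product ending at position 69: sizes 51, 31 bp.

Two products: 51 bp, 31 bp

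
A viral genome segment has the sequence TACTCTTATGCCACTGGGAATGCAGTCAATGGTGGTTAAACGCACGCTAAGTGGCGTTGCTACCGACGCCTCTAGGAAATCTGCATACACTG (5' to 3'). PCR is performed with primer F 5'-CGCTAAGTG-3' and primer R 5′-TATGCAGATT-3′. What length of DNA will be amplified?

Forward primer CGCTAAGTG is found on the top strand at positions 45–53.
Taking the reverse complement of TATGCAGATT gives AATCTGCATA, found at positions 78–87 on the template; the primer anneals here to the top strand with its 3' end pointing upstream.
Amplicon spans positions 45–87: 43 bp.

43 bp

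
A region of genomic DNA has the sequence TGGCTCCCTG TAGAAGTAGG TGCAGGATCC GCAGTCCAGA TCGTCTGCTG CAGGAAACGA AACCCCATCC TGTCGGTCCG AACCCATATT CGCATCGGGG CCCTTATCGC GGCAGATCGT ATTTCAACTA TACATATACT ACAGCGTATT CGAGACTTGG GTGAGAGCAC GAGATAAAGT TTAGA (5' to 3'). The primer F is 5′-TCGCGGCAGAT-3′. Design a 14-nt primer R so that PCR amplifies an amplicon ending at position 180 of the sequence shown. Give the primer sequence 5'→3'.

5'-ACTTTATCTCGTGC-3'

The forward primer binds at positions 107–117; the product's 3' end on the top strand is position 180.
The reverse primer anneals to the top strand over positions 167–180, i.e. to GCACGAGATAAAGT.
Its sequence written 5'→3' is the reverse complement: ACTTTATCTCGTGC.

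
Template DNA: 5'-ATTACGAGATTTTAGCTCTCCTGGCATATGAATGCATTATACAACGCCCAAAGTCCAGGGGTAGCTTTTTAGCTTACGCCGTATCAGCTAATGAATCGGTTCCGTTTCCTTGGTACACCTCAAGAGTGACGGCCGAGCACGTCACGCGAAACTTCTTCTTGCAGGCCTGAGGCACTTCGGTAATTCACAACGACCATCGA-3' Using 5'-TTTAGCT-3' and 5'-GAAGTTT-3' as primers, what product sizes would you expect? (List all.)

145 bp, 88 bp

The forward primer TTTAGCT matches the top strand at positions 11–17, 68–74.
The reverse primer's reverse complement is AAACTTC, matching at positions 149–155.
Each forward site pairs with the reverse site to give a product ending at position 155: sizes 145, 88 bp.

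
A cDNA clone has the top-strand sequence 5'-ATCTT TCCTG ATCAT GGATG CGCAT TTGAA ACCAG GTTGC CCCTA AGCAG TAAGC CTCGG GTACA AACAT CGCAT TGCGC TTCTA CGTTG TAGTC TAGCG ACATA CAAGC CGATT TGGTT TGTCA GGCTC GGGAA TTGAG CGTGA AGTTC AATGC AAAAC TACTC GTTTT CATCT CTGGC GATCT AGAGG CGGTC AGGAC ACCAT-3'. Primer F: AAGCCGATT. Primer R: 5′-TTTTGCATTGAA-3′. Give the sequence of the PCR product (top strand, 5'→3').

The forward primer matches the template at positions 107–115.
Taking the reverse complement of TTTTGCATTGAA gives TTCAATGCAAAA, found at positions 148–159 on the template; the primer anneals here to the top strand with its 3' end pointing upstream.
The product is the template from position 107 through 159 (53 bp).

5'-AAGCCGATTTGGTTTGTCAGGCTCGGGAATTGAGCGTGAAGTTCAATGCAAAA-3'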